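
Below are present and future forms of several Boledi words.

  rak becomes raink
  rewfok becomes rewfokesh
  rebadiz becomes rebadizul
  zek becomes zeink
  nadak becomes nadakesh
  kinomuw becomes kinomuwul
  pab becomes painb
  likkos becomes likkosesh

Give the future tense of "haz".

hainz

zek and nadak both end in -k yet inflect differently (zeink, nadakesh), so the final letter is not what conditions the rule; the number of vowels is.
"haz" has 1 vowel. The stems with 1 vowel (pab → painb, zek → zeink, rak → raink) insert -in- after the first vowel.
The other patterns: stems with 2 vowels add -esh; stems with 3 vowels add -ul.
So haz → hainz.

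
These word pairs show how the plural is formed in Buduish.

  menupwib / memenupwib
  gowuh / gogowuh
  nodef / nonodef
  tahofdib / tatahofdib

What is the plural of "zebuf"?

Every pair shown (menupwib → memenupwib, gowuh → gogowuh, nodef → nonodef, …) follows the same rule: repeat the first consonant+vowel as a prefix.
So zebuf → zezebuf.

zezebuf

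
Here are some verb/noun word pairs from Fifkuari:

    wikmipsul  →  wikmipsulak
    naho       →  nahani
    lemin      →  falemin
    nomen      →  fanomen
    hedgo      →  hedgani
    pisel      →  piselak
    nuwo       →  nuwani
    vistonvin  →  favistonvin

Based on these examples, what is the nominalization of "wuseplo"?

"wuseplo" ends in -o. The stems ending in -o (nuwo → nuwani, hedgo → hedgani, naho → nahani) drop the final letter and add -ani.
The other patterns: stems ending in -n add the prefix fa-; stems ending in -l add -ak.
So wuseplo → wuseplani.

wuseplani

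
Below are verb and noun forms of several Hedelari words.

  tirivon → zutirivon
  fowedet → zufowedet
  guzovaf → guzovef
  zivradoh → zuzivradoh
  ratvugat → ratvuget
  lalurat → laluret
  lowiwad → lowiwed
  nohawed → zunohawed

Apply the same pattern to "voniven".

ratvugat and fowedet both end in -t yet inflect differently (ratvuget, zufowedet), so the final letter is not what conditions the rule; the last vowel is.
"voniven" has last vowel 'e'. The stems whose last vowel is 'e' (fowedet → zufowedet, nohawed → zunohawed) add the prefix zu-.
The other pattern: stems whose last vowel is 'a' change the last vowel to 'e'.
So voniven → zuvoniven.

zuvoniven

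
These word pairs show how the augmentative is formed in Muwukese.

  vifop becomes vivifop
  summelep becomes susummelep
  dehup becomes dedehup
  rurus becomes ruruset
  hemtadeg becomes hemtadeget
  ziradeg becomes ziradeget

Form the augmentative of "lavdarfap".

lalavdarfap

dehup and rurus both have last vowel 'u' yet inflect differently (dedehup, ruruset), so the last vowel is not what conditions the rule; the final letter is.
"lavdarfap" ends in -p. The stems ending in -p (vifop → vivifop, summelep → susummelep, dehup → dedehup) repeat the first consonant+vowel as a prefix.
The other pattern: stems ending in -g or -s add -et.
So lavdarfap → lalavdarfap.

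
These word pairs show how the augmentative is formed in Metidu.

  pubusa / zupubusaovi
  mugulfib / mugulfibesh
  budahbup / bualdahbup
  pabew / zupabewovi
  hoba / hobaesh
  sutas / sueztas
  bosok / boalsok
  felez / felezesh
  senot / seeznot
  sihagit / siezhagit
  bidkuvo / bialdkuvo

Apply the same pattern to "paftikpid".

"paftikpid" begins with p-. The stems beginning with p- (pabew → zupabewovi, pubusa → zupubusaovi) add zu- … -ovi around the stem.
The other patterns: stems beginning with b- insert -al- after the first vowel; stems beginning with s- insert -ez- after the first vowel; stems beginning with f-, h- or m- add -esh.
So paftikpid → zupaftikpidovi.

zupaftikpidovi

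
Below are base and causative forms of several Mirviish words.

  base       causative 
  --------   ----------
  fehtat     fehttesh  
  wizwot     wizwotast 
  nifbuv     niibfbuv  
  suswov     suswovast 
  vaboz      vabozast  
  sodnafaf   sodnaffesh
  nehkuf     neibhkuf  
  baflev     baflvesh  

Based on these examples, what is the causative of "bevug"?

"bevug" has last vowel 'u'. The stems whose last vowel is 'u' (nehkuf → neibhkuf, nifbuv → niibfbuv) insert -ib- after the first vowel.
So bevug → beibvug.

beibvug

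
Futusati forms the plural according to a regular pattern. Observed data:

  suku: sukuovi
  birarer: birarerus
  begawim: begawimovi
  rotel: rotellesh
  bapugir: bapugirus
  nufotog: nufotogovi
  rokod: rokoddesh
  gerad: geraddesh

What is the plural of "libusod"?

rotel and birarer both have last vowel 'e' yet inflect differently (rotellesh, birarerus), so the last vowel is not what conditions the rule; the final letter is.
"libusod" ends in -d. The stems ending in -d (rokod → rokoddesh, gerad → geraddesh) double the final consonant and add -esh.
So libusod → libusoddesh.

libusoddesh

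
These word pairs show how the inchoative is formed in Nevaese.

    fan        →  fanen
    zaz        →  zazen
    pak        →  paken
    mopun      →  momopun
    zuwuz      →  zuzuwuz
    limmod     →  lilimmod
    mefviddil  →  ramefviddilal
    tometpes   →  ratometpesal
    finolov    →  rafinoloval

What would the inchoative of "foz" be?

"foz" has 1 vowel. The stems with 1 vowel (fan → fanen, zaz → zazen, pak → paken) add -en.
The other patterns: stems with 2 vowels repeat the first consonant+vowel as a prefix; stems with 3 vowels add ra- … -al around the stem.
So foz → fozen.

fozen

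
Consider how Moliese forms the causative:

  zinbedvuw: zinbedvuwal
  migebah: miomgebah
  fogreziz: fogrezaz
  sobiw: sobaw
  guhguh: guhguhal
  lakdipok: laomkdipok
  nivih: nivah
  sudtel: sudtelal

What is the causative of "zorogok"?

nivih and migebah both end in -h yet inflect differently (nivah, miomgebah), so the final letter is not what conditions the rule; the last vowel is.
"zorogok" has last vowel 'o'. The one such stem in the data (lakdipok → laomkdipok) inserts -om- after the first vowel (as does migebah), so the same rule applies.
So zorogok → zoomrogok.

zoomrogok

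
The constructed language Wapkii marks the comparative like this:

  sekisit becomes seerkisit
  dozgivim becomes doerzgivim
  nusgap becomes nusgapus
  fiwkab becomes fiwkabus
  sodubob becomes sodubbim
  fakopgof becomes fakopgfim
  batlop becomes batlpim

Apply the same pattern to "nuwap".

nuwapus

"nuwap" has last vowel 'a'. The stems whose last vowel is 'a' (nusgap → nusgapus, fiwkab → fiwkabus) add -us.
The other patterns: stems whose last vowel is 'i' insert -er- after the first vowel; stems whose last vowel is 'o' delete the last vowel and add -im.
So nuwap → nuwapus.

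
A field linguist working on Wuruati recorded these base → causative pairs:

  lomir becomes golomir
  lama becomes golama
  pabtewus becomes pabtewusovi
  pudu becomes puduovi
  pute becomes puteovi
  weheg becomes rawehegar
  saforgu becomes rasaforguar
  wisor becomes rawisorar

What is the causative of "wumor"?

rawumorar

pudu and saforgu both end in -u yet inflect differently (puduovi, rasaforguar), so the final letter is not what conditions the rule; the first letter is.
"wumor" begins with w-. The stems beginning with w- (weheg → rawehegar, wisor → rawisorar) add ra- … -ar around the stem.
The other patterns: stems beginning with l- add the prefix go-; stems beginning with p- add -ovi.
So wumor → rawumorar.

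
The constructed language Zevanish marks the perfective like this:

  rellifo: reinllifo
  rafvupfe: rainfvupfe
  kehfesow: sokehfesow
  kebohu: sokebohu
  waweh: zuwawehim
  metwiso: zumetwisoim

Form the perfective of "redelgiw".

rellifo and metwiso both end in -o yet inflect differently (reinllifo, zumetwisoim), so the final letter is not what conditions the rule; the first letter is.
"redelgiw" begins with r-. The stems beginning with r- (rellifo → reinllifo, rafvupfe → rainfvupfe) insert -in- after the first vowel.
The other patterns: stems beginning with k- add the prefix so-; stems beginning with m- or w- add zu- … -im around the stem.
So redelgiw → reindelgiw.

reindelgiw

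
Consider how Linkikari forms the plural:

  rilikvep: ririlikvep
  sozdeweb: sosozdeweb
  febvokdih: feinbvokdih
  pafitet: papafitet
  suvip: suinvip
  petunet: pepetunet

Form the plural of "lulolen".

rilikvep and suvip both end in -p yet inflect differently (ririlikvep, suinvip), so the final letter is not what conditions the rule; the last vowel is.
"lulolen" has last vowel 'e'. The stems whose last vowel is 'e' (petunet → pepetunet, sozdeweb → sosozdeweb, pafitet → papafitet) repeat the first consonant+vowel as a prefix.
The other pattern: stems whose last vowel is 'i' insert -in- after the first vowel.
So lulolen → lululolen.

lululolen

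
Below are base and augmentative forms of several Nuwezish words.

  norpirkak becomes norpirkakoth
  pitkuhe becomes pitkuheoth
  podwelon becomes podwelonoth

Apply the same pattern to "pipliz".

Every pair shown (norpirkak → norpirkakoth, pitkuhe → pitkuheoth, podwelon → podwelonoth) follows the same rule: add -oth.
So pipliz → piplizoth.

piplizoth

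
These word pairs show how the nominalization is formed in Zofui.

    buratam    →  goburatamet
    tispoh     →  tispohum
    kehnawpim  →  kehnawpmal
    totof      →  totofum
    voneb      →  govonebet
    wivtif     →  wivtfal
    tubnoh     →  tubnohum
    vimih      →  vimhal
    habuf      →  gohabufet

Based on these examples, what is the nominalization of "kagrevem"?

gokagrevemet

totof and wivtif both end in -f yet inflect differently (totofum, wivtfal), so the final letter is not what conditions the rule; the last vowel is.
"kagrevem" has last vowel 'e'. The one such stem in the data (voneb → govonebet) adds go- … -et around the stem, so the same rule applies.
So kagrevem → gokagrevemet.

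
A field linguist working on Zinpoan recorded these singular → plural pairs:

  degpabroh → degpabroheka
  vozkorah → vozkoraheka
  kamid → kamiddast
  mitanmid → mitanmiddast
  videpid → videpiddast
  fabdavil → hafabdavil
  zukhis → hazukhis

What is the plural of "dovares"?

mitanmid and zukhis both have last vowel 'i' yet inflect differently (mitanmiddast, hazukhis), so the last vowel is not what conditions the rule; the final letter is.
"dovares" ends in -s. The one such stem in the data (zukhis → hazukhis) adds the prefix ha-, so the same rule applies.
The other patterns: stems ending in -h add -eka; stems ending in -d double the final consonant and add -ast.
So dovares → hadovares.

hadovares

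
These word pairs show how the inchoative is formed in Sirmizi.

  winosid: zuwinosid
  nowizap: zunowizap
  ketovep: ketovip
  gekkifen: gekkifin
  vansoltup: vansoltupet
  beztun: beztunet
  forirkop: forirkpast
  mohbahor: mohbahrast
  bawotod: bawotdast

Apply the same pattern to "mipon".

nowizap and ketovep both end in -p yet inflect differently (zunowizap, ketovip), so the final letter is not what conditions the rule; the last vowel is.
"mipon" has last vowel 'o'. The stems whose last vowel is 'o' (forirkop → forirkpast, mohbahor → mohbahrast, bawotod → bawotdast) delete the last vowel and add -ast.
So mipon → mipnast.

mipnast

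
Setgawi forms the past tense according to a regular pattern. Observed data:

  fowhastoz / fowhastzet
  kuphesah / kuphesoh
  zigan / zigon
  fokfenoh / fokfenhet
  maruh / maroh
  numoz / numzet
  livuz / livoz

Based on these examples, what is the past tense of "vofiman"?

vofimon

"vofiman" has last vowel 'a'. The stems whose last vowel is 'a' (zigan → zigon, kuphesah → kuphesoh) change the last vowel to 'o'.
The other pattern: stems whose last vowel is 'o' delete the last vowel and add -et.
So vofiman → vofimon.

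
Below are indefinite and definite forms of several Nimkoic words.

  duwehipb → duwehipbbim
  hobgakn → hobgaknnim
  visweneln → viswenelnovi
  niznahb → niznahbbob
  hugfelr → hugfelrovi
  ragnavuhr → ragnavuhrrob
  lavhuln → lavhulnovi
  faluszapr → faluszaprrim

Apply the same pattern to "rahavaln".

hugfelr and ragnavuhr both end in -r yet inflect differently (hugfelrovi, ragnavuhrrob), so the final letter is not what conditions the rule; the second-to-last letter is.
"rahavaln" has second-to-last letter 'l'. The stems whose second-to-last letter is 'l' (hugfelr → hugfelrovi, lavhuln → lavhulnovi, visweneln → viswenelnovi) add -ovi.
So rahavaln → rahavalnovi.

rahavalnovi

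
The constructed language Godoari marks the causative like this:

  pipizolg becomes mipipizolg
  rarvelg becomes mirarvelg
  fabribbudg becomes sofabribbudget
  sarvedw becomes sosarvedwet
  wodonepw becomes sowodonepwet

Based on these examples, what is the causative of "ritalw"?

miritalw

pipizolg and fabribbudg both end in -g yet inflect differently (mipipizolg, sofabribbudget), so the final letter is not what conditions the rule; the second-to-last letter is.
"ritalw" has second-to-last letter 'l'. The stems whose second-to-last letter is 'l' (pipizolg → mipipizolg, rarvelg → mirarvelg) add the prefix mi-.
The other pattern: stems whose second-to-last letter is 'd' or 'p' add so- … -et around the stem.
So ritalw → miritalw.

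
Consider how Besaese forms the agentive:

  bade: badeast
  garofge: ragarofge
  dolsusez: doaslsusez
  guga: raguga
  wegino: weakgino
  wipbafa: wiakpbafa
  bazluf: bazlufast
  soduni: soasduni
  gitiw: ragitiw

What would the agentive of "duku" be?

garofge and bade both end in -e yet inflect differently (ragarofge, badeast), so the final letter is not what conditions the rule; the first letter is.
"duku" begins with d-. The one such stem in the data (dolsusez → doaslsusez) inserts -as- after the first vowel (as does soduni), so the same rule applies.
So duku → duasku.

duasku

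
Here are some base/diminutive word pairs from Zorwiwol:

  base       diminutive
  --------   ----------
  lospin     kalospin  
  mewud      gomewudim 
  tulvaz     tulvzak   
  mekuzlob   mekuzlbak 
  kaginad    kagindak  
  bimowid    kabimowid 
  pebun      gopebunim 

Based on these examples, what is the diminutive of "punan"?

punnak

"punan" has last vowel 'a'. The stems whose last vowel is 'a' (kaginad → kagindak, tulvaz → tulvzak) delete the last vowel and add -ak.
The other patterns: stems whose last vowel is 'u' add go- … -im around the stem; stems whose last vowel is 'i' add the prefix ka-.
So punan → punnak.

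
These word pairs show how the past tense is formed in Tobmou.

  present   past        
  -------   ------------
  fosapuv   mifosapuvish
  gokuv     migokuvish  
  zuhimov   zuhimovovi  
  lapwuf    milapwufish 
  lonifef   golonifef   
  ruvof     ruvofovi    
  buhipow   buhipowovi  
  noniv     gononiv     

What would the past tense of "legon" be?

ruvof and lapwuf both end in -f yet inflect differently (ruvofovi, milapwufish), so the final letter is not what conditions the rule; the last vowel is.
"legon" has last vowel 'o'. The stems whose last vowel is 'o' (buhipow → buhipowovi, ruvof → ruvofovi, zuhimov → zuhimovovi) add -ovi.
The other patterns: stems whose last vowel is 'u' add mi- … -ish around the stem; stems whose last vowel is 'e' or 'i' add the prefix go-.
So legon → legonovi.

legonovi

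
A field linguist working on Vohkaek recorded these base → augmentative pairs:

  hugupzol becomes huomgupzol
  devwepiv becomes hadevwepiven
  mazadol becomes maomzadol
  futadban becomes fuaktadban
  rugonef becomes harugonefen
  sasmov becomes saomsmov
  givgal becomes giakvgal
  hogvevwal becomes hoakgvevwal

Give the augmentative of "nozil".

hanozilen

hogvevwal and mazadol both end in -l yet inflect differently (hoakgvevwal, maomzadol), so the final letter is not what conditions the rule; the last vowel is.
"nozil" has last vowel 'i'. The one such stem in the data (devwepiv → hadevwepiven) adds ha- … -en around the stem, so the same rule applies.
So nozil → hanozilen.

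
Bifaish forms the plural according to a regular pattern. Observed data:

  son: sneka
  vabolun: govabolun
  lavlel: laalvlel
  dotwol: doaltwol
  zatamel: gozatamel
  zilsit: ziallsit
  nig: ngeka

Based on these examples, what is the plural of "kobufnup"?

gokobufnup

son and vabolun both end in -n yet inflect differently (sneka, govabolun), so the final letter is not what conditions the rule; the number of vowels is.
"kobufnup" has 3 vowels. The stems with 3 vowels (vabolun → govabolun, zatamel → gozatamel) add the prefix go-.
The other patterns: stems with 1 vowel delete the last vowel and add -eka; stems with 2 vowels insert -al- after the first vowel.
So kobufnup → gokobufnup.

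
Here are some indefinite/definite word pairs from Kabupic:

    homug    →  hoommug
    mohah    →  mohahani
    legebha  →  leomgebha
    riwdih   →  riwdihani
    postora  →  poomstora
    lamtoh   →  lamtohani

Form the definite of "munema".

mohah and postora both have last vowel 'a' yet inflect differently (mohahani, poomstora), so the last vowel is not what conditions the rule; the final letter is.
"munema" ends in -a. The stems ending in -a (postora → poomstora, legebha → leomgebha) insert -om- after the first vowel.
The other pattern: stems ending in -h add -ani.
So munema → muomnema.

muomnema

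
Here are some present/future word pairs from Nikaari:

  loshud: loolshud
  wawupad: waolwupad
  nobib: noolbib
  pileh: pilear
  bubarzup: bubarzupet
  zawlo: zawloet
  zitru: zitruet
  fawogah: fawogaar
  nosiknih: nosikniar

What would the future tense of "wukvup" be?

wukvupet

wawupad and fawogah both have last vowel 'a' yet inflect differently (waolwupad, fawogaar), so the last vowel is not what conditions the rule; the final letter is.
"wukvup" ends in -p. The one such stem in the data (bubarzup → bubarzupet) adds -et, so the same rule applies.
The other patterns: stems ending in -b or -d insert -ol- after the first vowel; stems ending in -h drop the final letter and add -ar.
So wukvup → wukvupet.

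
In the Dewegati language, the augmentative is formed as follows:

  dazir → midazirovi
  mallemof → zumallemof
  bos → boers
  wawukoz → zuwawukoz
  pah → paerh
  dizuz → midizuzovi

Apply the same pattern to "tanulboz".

"tanulboz" has 3 vowels. The stems with 3 vowels (wawukoz → zuwawukoz, mallemof → zumallemof) add the prefix zu-.
The other patterns: stems with 1 vowel insert -er- after the first vowel; stems with 2 vowels add mi- … -ovi around the stem.
So tanulboz → zutanulboz.

zutanulboz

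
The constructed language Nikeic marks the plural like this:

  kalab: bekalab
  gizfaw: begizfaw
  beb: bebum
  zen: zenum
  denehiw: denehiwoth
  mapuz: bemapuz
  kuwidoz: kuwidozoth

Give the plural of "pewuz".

beb and kalab both end in -b yet inflect differently (bebum, bekalab), so the final letter is not what conditions the rule; the number of vowels is.
"pewuz" has 2 vowels. The stems with 2 vowels (gizfaw → begizfaw, kalab → bekalab, mapuz → bemapuz) add the prefix be-.
The other patterns: stems with 1 vowel add -um; stems with 3 vowels add -oth.
So pewuz → bepewuz.

bepewuz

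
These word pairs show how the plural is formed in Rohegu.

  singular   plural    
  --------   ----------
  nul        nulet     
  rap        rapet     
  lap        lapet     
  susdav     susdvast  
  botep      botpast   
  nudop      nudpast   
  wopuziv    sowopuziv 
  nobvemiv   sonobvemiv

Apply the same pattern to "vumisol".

rap and botep both end in -p yet inflect differently (rapet, botpast), so the final letter is not what conditions the rule; the number of vowels is.
"vumisol" has 3 vowels. The stems with 3 vowels (wopuziv → sowopuziv, nobvemiv → sonobvemiv) add the prefix so-.
The other patterns: stems with 1 vowel add -et; stems with 2 vowels delete the last vowel and add -ast.
So vumisol → sovumisol.

sovumisol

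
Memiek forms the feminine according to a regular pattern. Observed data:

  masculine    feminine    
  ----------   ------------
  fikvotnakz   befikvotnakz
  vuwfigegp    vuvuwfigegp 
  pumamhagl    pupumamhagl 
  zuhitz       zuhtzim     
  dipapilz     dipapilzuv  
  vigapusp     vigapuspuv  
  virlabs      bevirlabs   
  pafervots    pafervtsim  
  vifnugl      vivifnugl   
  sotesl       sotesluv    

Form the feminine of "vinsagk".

pafervots and virlabs both end in -s yet inflect differently (pafervtsim, bevirlabs), so the final letter is not what conditions the rule; the second-to-last letter is.
"vinsagk" has second-to-last letter 'g'. The stems whose second-to-last letter is 'g' (pumamhagl → pupumamhagl, vuwfigegp → vuvuwfigegp, vifnugl → vivifnugl) repeat the first consonant+vowel as a prefix.
So vinsagk → vivinsagk.

vivinsagk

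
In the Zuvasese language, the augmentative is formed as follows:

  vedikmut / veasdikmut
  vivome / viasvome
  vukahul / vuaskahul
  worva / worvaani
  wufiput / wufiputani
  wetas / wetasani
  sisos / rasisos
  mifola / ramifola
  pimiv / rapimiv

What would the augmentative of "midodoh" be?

ramidodoh

"midodoh" begins with m-. The one such stem in the data (mifola → ramifola) adds the prefix ra-, so the same rule applies.
So midodoh → ramidodoh.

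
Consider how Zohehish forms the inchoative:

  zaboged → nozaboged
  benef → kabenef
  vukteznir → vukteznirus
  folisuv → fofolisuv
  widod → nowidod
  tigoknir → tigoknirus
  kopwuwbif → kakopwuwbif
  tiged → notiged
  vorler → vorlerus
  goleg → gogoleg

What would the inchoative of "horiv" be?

hohoriv

"horiv" ends in -v. The one such stem in the data (folisuv → fofolisuv) repeats the first consonant+vowel as a prefix (as does goleg), so the same rule applies.
So horiv → hohoriv.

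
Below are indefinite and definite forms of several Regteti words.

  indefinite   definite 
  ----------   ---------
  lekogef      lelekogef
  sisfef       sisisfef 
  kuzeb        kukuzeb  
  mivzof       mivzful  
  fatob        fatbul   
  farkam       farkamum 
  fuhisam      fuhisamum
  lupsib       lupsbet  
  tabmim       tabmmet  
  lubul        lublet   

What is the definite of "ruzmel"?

ruruzmel

"ruzmel" has last vowel 'e'. The stems whose last vowel is 'e' (lekogef → lelekogef, sisfef → sisisfef, kuzeb → kukuzeb) repeat the first consonant+vowel as a prefix.
The other patterns: stems whose last vowel is 'o' delete the last vowel and add -ul; stems whose last vowel is 'a' add -um; stems whose last vowel is 'i' or 'u' delete the last vowel and add -et.
So ruzmel → ruruzmel.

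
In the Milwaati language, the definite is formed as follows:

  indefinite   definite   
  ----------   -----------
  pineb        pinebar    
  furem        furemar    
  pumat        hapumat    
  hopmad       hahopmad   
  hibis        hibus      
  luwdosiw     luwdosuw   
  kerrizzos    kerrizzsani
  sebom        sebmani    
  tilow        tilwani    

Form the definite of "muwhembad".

hamuwhembad

hibis and kerrizzos both end in -s yet inflect differently (hibus, kerrizzsani), so the final letter is not what conditions the rule; the last vowel is.
"muwhembad" has last vowel 'a'. The stems whose last vowel is 'a' (pumat → hapumat, hopmad → hahopmad) add the prefix ha-.
So muwhembad → hamuwhembad.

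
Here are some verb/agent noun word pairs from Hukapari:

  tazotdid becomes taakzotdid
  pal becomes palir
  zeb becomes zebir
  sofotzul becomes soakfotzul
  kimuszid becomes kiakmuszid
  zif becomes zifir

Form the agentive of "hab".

pal and sofotzul both end in -l yet inflect differently (palir, soakfotzul), so the final letter is not what conditions the rule; the number of vowels is.
"hab" has 1 vowel. The stems with 1 vowel (pal → palir, zeb → zebir, zif → zifir) add -ir.
So hab → habir.

habir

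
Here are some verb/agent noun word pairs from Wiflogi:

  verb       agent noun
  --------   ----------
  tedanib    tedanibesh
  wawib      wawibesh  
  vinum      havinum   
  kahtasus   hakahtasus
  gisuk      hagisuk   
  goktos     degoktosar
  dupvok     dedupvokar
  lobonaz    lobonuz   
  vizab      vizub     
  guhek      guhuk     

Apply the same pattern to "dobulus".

kahtasus and goktos both end in -s yet inflect differently (hakahtasus, degoktosar), so the final letter is not what conditions the rule; the last vowel is.
"dobulus" has last vowel 'u'. The stems whose last vowel is 'u' (vinum → havinum, kahtasus → hakahtasus, gisuk → hagisuk) add the prefix ha-.
The other patterns: stems whose last vowel is 'i' add -esh; stems whose last vowel is 'o' add de- … -ar around the stem; stems whose last vowel is 'a' or 'e' change the last vowel to 'u'.
So dobulus → hadobulus.

hadobulus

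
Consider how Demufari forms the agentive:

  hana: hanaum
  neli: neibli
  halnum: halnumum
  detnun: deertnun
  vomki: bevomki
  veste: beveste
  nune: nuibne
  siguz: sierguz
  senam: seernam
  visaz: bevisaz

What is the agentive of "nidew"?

"nidew" begins with n-. The stems beginning with n- (nune → nuibne, neli → neibli) insert -ib- after the first vowel.
The other patterns: stems beginning with h- add -um; stems beginning with v- add the prefix be-; stems beginning with d- or s- insert -er- after the first vowel.
So nidew → niibdew.

niibdew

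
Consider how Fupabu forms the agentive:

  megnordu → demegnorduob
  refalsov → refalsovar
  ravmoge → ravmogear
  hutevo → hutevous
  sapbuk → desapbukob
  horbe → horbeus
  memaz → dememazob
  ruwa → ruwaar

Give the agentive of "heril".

"heril" begins with h-. The stems beginning with h- (horbe → horbeus, hutevo → hutevous) add -us.
So heril → herilus.

herilus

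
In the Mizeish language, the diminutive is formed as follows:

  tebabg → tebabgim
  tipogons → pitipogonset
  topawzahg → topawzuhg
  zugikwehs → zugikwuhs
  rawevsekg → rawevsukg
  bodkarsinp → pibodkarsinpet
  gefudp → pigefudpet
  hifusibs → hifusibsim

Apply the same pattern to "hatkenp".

pihatkenpet

tebabg and rawevsekg both end in -g yet inflect differently (tebabgim, rawevsukg), so the final letter is not what conditions the rule; the second-to-last letter is.
"hatkenp" has second-to-last letter 'n'. The stems whose second-to-last letter is 'n' (bodkarsinp → pibodkarsinpet, tipogons → pitipogonset) add pi- … -et around the stem.
The other patterns: stems whose second-to-last letter is 'b' add -im; stems whose second-to-last letter is 'h' or 'k' change the last vowel to 'u'.
So hatkenp → pihatkenpet.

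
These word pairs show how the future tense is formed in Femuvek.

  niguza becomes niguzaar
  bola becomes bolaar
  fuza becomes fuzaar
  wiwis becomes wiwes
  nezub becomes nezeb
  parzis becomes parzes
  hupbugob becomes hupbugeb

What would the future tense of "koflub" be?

kofleb

niguza and nezub both begin with n- yet inflect differently (niguzaar, nezeb), so the first letter is not what conditions the rule; the final letter is.
"koflub" ends in -b. The stems ending in -b (nezub → nezeb, hupbugob → hupbugeb) change the last vowel to 'e'.
The other pattern: stems ending in -a add -ar.
So koflub → kofleb.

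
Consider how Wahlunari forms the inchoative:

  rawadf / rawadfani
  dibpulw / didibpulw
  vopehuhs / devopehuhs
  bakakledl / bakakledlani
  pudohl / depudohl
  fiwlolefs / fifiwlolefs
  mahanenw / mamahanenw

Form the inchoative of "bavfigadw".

bakakledl and pudohl both end in -l yet inflect differently (bakakledlani, depudohl), so the final letter is not what conditions the rule; the second-to-last letter is.
"bavfigadw" has second-to-last letter 'd'. The stems whose second-to-last letter is 'd' (bakakledl → bakakledlani, rawadf → rawadfani) add -ani.
The other patterns: stems whose second-to-last letter is 'h' add the prefix de-; stems whose second-to-last letter is 'f', 'l' or 'n' repeat the first consonant+vowel as a prefix.
So bavfigadw → bavfigadwani.

bavfigadwani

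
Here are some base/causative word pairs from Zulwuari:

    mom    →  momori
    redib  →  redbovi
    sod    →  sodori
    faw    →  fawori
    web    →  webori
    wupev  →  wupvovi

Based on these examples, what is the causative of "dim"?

redib and web both end in -b yet inflect differently (redbovi, webori), so the final letter is not what conditions the rule; the number of vowels is.
"dim" has 1 vowel. The stems with 1 vowel (web → webori, mom → momori, sod → sodori) add -ori.
So dim → dimori.

dimori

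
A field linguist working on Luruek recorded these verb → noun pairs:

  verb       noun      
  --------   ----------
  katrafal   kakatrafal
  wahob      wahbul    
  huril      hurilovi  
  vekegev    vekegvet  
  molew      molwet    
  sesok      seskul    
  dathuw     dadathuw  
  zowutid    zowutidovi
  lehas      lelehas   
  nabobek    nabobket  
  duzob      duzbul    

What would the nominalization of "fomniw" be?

fomniwovi

"fomniw" has last vowel 'i'. The stems whose last vowel is 'i' (zowutid → zowutidovi, huril → hurilovi) add -ovi.
So fomniw → fomniwovi.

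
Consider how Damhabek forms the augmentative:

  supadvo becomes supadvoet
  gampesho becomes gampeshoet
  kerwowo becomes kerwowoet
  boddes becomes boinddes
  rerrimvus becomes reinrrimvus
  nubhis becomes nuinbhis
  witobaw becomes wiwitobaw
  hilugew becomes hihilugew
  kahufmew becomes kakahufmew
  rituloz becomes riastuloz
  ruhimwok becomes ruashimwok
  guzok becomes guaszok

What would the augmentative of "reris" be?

reinris

boddes and hilugew both have last vowel 'e' yet inflect differently (boinddes, hihilugew), so the last vowel is not what conditions the rule; the final letter is.
"reris" ends in -s. The stems ending in -s (boddes → boinddes, rerrimvus → reinrrimvus, nubhis → nuinbhis) insert -in- after the first vowel.
So reris → reinris.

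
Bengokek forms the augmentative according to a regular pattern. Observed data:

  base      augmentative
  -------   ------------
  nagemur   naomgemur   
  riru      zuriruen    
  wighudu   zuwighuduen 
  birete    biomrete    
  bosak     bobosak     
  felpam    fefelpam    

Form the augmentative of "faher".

faomher

"faher" ends in -r. The one such stem in the data (nagemur → naomgemur) inserts -om- after the first vowel (as does birete), so the same rule applies.
So faher → faomher.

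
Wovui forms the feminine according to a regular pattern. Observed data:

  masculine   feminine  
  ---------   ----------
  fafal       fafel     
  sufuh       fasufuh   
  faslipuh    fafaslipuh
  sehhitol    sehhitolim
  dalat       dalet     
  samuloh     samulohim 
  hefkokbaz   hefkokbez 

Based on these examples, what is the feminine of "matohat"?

sehhitol and fafal both end in -l yet inflect differently (sehhitolim, fafel), so the final letter is not what conditions the rule; the last vowel is.
"matohat" has last vowel 'a'. The stems whose last vowel is 'a' (hefkokbaz → hefkokbez, fafal → fafel, dalat → dalet) change the last vowel to 'e'.
The other patterns: stems whose last vowel is 'o' add -im; stems whose last vowel is 'u' add the prefix fa-.
So matohat → matohet.

matohet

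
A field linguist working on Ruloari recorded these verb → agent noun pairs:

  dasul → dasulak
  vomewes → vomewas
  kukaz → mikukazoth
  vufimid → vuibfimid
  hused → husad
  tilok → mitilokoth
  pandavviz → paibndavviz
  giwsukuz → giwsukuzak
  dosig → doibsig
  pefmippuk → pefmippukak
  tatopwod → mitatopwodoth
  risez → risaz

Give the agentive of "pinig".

piibnig

"pinig" has last vowel 'i'. The stems whose last vowel is 'i' (dosig → doibsig, pandavviz → paibndavviz, vufimid → vuibfimid) insert -ib- after the first vowel.
So pinig → piibnig.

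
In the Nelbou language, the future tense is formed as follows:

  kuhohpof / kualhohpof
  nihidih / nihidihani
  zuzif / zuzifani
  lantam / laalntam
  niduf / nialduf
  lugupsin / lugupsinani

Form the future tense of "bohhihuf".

boalhhihuf

zuzif and niduf both end in -f yet inflect differently (zuzifani, nialduf), so the final letter is not what conditions the rule; the last vowel is.
"bohhihuf" has last vowel 'u'. The one such stem in the data (niduf → nialduf) inserts -al- after the first vowel (as do lantam, kuhohpof), so the same rule applies.
The other pattern: stems whose last vowel is 'i' add -ani.
So bohhihuf → boalhhihuf.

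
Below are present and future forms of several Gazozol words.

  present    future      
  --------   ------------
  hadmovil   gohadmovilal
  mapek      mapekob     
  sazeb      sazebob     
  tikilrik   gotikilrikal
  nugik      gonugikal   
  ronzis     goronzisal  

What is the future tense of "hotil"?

gohotilal

"hotil" has last vowel 'i'. The stems whose last vowel is 'i' (tikilrik → gotikilrikal, nugik → gonugikal, ronzis → goronzisal) add go- … -al around the stem.
So hotil → gohotilal.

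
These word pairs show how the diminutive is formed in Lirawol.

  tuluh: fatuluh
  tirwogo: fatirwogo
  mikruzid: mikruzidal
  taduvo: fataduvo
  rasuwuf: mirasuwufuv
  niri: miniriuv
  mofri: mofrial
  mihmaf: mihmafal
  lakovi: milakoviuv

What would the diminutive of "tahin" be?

fatahin

mofri and niri both end in -i yet inflect differently (mofrial, miniriuv), so the final letter is not what conditions the rule; the first letter is.
"tahin" begins with t-. The stems beginning with t- (taduvo → fataduvo, tuluh → fatuluh, tirwogo → fatirwogo) add the prefix fa-.
So tahin → fatahin.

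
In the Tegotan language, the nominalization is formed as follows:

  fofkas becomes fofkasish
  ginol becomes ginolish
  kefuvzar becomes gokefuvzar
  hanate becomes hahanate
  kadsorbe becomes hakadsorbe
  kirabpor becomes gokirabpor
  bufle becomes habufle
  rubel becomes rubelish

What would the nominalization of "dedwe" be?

hadedwe

kadsorbe and rubel both have last vowel 'e' yet inflect differently (hakadsorbe, rubelish), so the last vowel is not what conditions the rule; the final letter is.
"dedwe" ends in -e. The stems ending in -e (kadsorbe → hakadsorbe, hanate → hahanate, bufle → habufle) add the prefix ha-.
So dedwe → hadedwe.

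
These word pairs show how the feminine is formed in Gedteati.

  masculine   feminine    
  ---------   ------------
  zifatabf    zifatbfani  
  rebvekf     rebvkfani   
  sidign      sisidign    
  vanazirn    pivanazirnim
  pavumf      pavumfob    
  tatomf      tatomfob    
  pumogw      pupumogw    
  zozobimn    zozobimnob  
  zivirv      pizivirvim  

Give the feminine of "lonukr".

lonkrani

vanazirn and zozobimn both end in -n yet inflect differently (pivanazirnim, zozobimnob), so the final letter is not what conditions the rule; the second-to-last letter is.
"lonukr" has second-to-last letter 'k'. The one such stem in the data (rebvekf → rebvkfani) deletes the last vowel and adds -ani (as does zifatabf), so the same rule applies.
The other patterns: stems whose second-to-last letter is 'r' add pi- … -im around the stem; stems whose second-to-last letter is 'm' add -ob; stems whose second-to-last letter is 'g' repeat the first consonant+vowel as a prefix.
So lonukr → lonkrani.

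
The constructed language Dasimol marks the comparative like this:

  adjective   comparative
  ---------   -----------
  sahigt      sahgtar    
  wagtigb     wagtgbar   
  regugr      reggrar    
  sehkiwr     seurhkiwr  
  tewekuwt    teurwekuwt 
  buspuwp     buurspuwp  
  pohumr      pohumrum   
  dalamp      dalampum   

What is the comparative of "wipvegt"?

wipvgtar

regugr and sehkiwr both end in -r yet inflect differently (reggrar, seurhkiwr), so the final letter is not what conditions the rule; the second-to-last letter is.
"wipvegt" has second-to-last letter 'g'. The stems whose second-to-last letter is 'g' (sahigt → sahgtar, wagtigb → wagtgbar, regugr → reggrar) delete the last vowel and add -ar.
The other patterns: stems whose second-to-last letter is 'w' insert -ur- after the first vowel; stems whose second-to-last letter is 'm' add -um.
So wipvegt → wipvgtar.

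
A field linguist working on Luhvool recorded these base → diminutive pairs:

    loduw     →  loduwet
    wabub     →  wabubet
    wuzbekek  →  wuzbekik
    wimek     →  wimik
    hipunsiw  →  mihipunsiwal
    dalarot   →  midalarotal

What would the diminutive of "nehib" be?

minehibal

loduw and hipunsiw both end in -w yet inflect differently (loduwet, mihipunsiwal), so the final letter is not what conditions the rule; the last vowel is.
"nehib" has last vowel 'i'. The one such stem in the data (hipunsiw → mihipunsiwal) adds mi- … -al around the stem, so the same rule applies.
The other patterns: stems whose last vowel is 'u' add -et; stems whose last vowel is 'e' change the last vowel to 'i'.
So nehib → minehibal.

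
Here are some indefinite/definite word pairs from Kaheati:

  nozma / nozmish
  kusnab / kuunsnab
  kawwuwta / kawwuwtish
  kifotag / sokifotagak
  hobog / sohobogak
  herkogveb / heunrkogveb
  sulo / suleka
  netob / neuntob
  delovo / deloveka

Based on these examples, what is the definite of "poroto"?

poroteka

sulo and netob both have last vowel 'o' yet inflect differently (suleka, neuntob), so the last vowel is not what conditions the rule; the final letter is.
"poroto" ends in -o. The stems ending in -o (sulo → suleka, delovo → deloveka) drop the final letter and add -eka.
The other patterns: stems ending in -b insert -un- after the first vowel; stems ending in -a drop the final letter and add -ish; stems ending in -g add so- … -ak around the stem.
So poroto → poroteka.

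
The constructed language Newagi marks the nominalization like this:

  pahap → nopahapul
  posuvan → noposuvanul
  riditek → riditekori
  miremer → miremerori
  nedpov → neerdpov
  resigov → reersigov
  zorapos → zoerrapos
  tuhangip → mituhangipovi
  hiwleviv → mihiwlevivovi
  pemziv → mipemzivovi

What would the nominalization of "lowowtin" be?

pahap and tuhangip both end in -p yet inflect differently (nopahapul, mituhangipovi), so the final letter is not what conditions the rule; the last vowel is.
"lowowtin" has last vowel 'i'. The stems whose last vowel is 'i' (tuhangip → mituhangipovi, hiwleviv → mihiwlevivovi, pemziv → mipemzivovi) add mi- … -ovi around the stem.
The other patterns: stems whose last vowel is 'a' add no- … -ul around the stem; stems whose last vowel is 'e' add -ori; stems whose last vowel is 'o' insert -er- after the first vowel.
So lowowtin → milowowtinovi.

milowowtinovi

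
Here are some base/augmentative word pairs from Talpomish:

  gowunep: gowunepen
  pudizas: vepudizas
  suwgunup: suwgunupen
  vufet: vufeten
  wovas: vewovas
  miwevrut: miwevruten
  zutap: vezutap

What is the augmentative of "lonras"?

velonras

zutap and suwgunup both end in -p yet inflect differently (vezutap, suwgunupen), so the final letter is not what conditions the rule; the last vowel is.
"lonras" has last vowel 'a'. The stems whose last vowel is 'a' (wovas → vewovas, pudizas → vepudizas, zutap → vezutap) add the prefix ve-.
The other pattern: stems whose last vowel is 'e' or 'u' add -en.
So lonras → velonras.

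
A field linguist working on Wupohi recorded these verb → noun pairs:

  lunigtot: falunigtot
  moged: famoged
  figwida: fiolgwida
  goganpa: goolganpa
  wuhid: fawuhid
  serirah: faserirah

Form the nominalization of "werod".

figwida and serirah both have last vowel 'a' yet inflect differently (fiolgwida, faserirah), so the last vowel is not what conditions the rule; the final letter is.
"werod" ends in -d. The stems ending in -d (moged → famoged, wuhid → fawuhid) add the prefix fa-.
The other pattern: stems ending in -a insert -ol- after the first vowel.
So werod → fawerod.

fawerod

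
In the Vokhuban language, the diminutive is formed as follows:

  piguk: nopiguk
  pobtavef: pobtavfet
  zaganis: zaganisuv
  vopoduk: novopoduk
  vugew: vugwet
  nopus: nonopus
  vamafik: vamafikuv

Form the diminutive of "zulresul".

vamafik and vopoduk both end in -k yet inflect differently (vamafikuv, novopoduk), so the final letter is not what conditions the rule; the last vowel is.
"zulresul" has last vowel 'u'. The stems whose last vowel is 'u' (vopoduk → novopoduk, nopus → nonopus, piguk → nopiguk) add the prefix no-.
So zulresul → nozulresul.

nozulresul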